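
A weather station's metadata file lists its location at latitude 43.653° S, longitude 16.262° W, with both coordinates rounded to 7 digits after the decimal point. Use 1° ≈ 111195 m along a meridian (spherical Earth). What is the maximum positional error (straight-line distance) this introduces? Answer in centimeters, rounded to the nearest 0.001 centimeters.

0.686 centimeters

Rounding to 7 decimal places leaves each coordinate within ±5e-08° of the true value.
N–S: 5e-08° × 111195 m/° = 0.00555975 m.
Longitude error → 5e-08 × 111195 × cos 43.653° = 5e-08 × 111195 × 0.7235 ≈ 0.00402267 m.
The two errors are perpendicular, so the maximum displacement is √(0.00555975² + 0.00402267²) ≈ 0.00686241 m.
That is 0.00686241 m = 0.68624 cm.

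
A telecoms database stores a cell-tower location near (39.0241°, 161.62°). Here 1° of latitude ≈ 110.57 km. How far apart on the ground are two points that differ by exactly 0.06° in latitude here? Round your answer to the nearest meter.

6634 meters

0.06° × 110570 m/° = 6634.2 m.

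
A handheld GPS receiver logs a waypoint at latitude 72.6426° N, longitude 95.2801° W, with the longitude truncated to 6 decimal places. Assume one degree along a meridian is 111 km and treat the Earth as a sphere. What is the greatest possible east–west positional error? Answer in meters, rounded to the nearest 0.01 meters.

0.03 meters

Truncating at 6 decimal places can drop up to a full unit in the last place, so the longitude may be off by as much as 1e-06°.
At latitude 72.6426° a degree of longitude spans 111000 m × cos 72.6426° = 111000 × 0.2983 ≈ 33114.8 m.
East–west error: 1e-06° × 33114.8 m/° ≈ 0.0331148 m.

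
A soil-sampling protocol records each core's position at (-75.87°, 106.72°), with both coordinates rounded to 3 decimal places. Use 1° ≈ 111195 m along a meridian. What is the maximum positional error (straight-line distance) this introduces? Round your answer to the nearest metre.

57 metres

Rounding to 3 decimal places leaves each coordinate within ±0.0005° of the true value.
Latitude error → 0.0005 × 111195 = 55.5975 m along the meridian.
E–W at 75.87°: 0.0005° × 111195 × cos 75.87° = 0.0005 × 111195 × 0.2441 ≈ 13.5726 m.
Worst case both components are at the extreme and orthogonal: √(55.5975² + 13.5726²) ≈ 57.2302 m.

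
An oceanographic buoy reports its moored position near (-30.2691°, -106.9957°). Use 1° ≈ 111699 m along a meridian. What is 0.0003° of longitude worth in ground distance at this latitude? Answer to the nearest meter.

0.0003° of longitude at 30.2691° is 0.0003 × 111699 × cos 30.2691° ≈ 0.0003 × 96470.8 = 28.9412 m.

29 meters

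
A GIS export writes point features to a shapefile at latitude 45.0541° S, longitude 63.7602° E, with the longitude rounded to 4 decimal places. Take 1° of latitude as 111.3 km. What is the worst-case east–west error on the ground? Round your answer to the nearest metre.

Rounding to 4 decimal places leaves the longitude within ±5e-05° of the true value.
At latitude 45.0541° a degree of longitude spans 111300 m × cos 45.0541° = 111300 × 0.7064 ≈ 78626.6 m.
East–west error: 5e-05° × 78626.6 m/° ≈ 3.93133 m.

4 metres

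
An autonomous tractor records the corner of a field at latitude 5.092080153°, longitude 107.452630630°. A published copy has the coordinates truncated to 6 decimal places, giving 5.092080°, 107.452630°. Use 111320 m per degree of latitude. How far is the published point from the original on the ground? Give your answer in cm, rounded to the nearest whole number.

Δlat = 5.092080153 − 5.092080 = +0.000000153°; Δlon = 107.452630630 − 107.452630 = +0.000000630°.
North–south shift: 0.000000153 × 111320 = 0.017032 m.
East–west at this latitude: 0.000000630° × 111320 × cos 5.09208° ≈ 0.000000630 × 110881 = 0.0698548 m.
Distance: √(0.017032² + 0.0698548²) ≈ 0.0719012 m.
That is 0.0719012 m = 7.1901 cm.

7 cm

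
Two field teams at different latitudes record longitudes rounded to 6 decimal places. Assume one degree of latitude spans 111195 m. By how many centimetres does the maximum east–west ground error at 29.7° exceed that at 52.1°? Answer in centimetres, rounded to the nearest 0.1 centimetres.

Rounding to 6 decimal places leaves the longitude within ±5e-07° of the true value.
Error at 29.7° = 5e-07° × 111195 × cos 29.7° ≈ 0.055597 × 0.8686 = 0.048294 m.
At 52.1°: 5e-07° × 111195 × cos 52.1° = 5e-07 × 111195 × 0.6143 ≈ 0.034153 m.
So the lower-latitude error exceeds the higher by 0.048294 − 0.034153 = 0.014141 m.
That is 0.014141 m = 1.4141 cm.

1.4 centimetres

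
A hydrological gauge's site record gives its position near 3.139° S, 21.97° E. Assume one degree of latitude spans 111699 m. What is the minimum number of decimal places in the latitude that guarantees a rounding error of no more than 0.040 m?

One degree of latitude covers 111699 m.
Rounding to N decimal places gives at most 0.5 × 10⁻ᴺ degrees of error, i.e. 0.5 × 10⁻ᴺ × 111699 m.
Setting 55849.5 × 10⁻ᴺ ≤ 0.040 gives 10ᴺ ≥ 1.396e+06, i.e. N ≥ 6.14.
So 7 decimal places suffice (0.00558 m); 6 would allow up to 0.0558 m.

7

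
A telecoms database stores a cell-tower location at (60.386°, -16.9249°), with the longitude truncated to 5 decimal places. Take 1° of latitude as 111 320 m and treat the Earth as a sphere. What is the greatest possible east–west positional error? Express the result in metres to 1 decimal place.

Truncating at 5 decimal places can drop up to a full unit in the last place, so the longitude may be off by as much as 1e-05°.
At latitude 60.386° a degree of longitude spans 111320 m × cos 60.386° = 111320 × 0.4942 ≈ 55009.3 m.
East–west error: 1e-05° × 55009.3 m/° ≈ 0.550093 m.

0.6 metres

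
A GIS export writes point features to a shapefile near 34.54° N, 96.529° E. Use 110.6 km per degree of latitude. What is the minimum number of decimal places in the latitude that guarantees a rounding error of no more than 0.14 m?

6

One degree of latitude covers 110600 m.
N decimal places → at most half a unit in the last place, 0.5 × 10⁻ᴺ° = 110600/2 × 10⁻ᴺ m.
Setting 55300 × 10⁻ᴺ ≤ 0.14 gives 10ᴺ ≥ 3.95e+05, i.e. N ≥ 5.60.
So 6 decimal places suffice (0.0553 m); 5 would allow up to 0.553 m.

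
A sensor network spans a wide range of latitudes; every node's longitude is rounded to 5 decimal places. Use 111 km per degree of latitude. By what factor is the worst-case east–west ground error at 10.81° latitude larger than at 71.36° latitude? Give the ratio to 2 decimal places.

3.07

Rounding to 5 decimal places leaves the longitude within ±5e-06° of the true value.
At 10.81°: 5e-06° × 111000 × cos 10.81° = 5e-06 × 111000 × 0.9823 ≈ 0.54515 m.
Error at 71.36° = 5e-06° × 111000 × cos 71.36° ≈ 0.555 × 0.3196 = 0.17739 m.
The ratio reduces to cos 10.81° / cos 71.36° = 0.9823/0.3196 ≈ 3.0732.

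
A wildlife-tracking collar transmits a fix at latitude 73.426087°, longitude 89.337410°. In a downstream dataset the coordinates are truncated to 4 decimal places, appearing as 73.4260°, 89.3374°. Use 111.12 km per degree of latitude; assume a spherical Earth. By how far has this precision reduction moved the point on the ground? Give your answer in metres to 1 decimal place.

9.7 metres

The latitude changed by +0.000087° and the longitude by +0.000010°.
N–S: 0.000087° × 111120 m/° = 9.66744 m.
E–W at 73.426°: 0.000010° × 111120 × cos 73.426° = 0.000010 × 111120 × 0.2853 ≈ 0.316974 m.
Hypotenuse of the two orthogonal shifts: √(9.66744² + 0.316974²) = 9.67264 m.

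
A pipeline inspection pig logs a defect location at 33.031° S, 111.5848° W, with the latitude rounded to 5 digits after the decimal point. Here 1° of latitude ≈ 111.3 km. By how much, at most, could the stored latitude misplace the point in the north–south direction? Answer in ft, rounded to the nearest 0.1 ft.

Rounding to 5 decimal places leaves the latitude within ±5e-06° of the true value.
North–south distance: 5e-06° × 111300 m/° = 0.5565 m.
In feet: 0.5565 m ÷ 0.3048 ≈ 1.8258 ft.

1.8 ft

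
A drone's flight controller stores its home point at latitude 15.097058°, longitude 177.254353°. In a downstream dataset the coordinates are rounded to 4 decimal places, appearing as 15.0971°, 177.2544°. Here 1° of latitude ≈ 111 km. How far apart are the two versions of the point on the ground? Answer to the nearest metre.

7 metres

Δlat = 15.097058 − 15.0971 = -0.000042°; Δlon = 177.254353 − 177.2544 = -0.000047°.
North–south shift: -0.000042 × 111000 = -4.662 m.
E–W at 15.0971°: -0.000047° × 111000 × cos 15.0971° = -0.000047 × 111000 × 0.9655 ≈ -5.03694 m.
Hypotenuse of the two orthogonal shifts: √(4.662² + 5.03694²) = 6.86331 m.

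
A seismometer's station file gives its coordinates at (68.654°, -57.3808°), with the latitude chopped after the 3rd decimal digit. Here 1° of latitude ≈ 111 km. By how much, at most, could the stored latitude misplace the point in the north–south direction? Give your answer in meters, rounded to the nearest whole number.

Truncating at 3 decimal places can drop up to a full unit in the last place, so the latitude may be off by as much as 0.001°.
So the N–S error is at most 0.001 × 111000 = 111 m.

111 meters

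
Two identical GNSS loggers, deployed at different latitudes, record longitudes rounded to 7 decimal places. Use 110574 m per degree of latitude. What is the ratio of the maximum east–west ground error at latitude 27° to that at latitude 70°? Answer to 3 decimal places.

2.605

Rounding to 7 decimal places leaves the longitude within ±5e-08° of the true value.
At 27°: 5e-08° × 110574 × cos 27° = 5e-08 × 110574 × 0.8910 ≈ 0.0049261 m.
Error at 70° = 5e-08° × 110574 × cos 70° ≈ 0.0055287 × 0.3420 = 0.0018909 m.
The ratio reduces to cos 27° / cos 70° = 0.8910/0.3420 ≈ 2.6051.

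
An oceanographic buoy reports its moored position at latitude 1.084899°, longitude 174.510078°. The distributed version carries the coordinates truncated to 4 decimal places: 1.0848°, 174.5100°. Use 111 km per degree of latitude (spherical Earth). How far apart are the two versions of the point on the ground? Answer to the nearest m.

14 m

Δlat = 1.084899 − 1.0848 = +0.000099°; Δlon = 174.510078 − 174.5100 = +0.000078°.
N–S: 0.000099° × 111000 m/° = 10.989 m.
E–W at 1.0848°: 0.000078° × 111000 × cos 1.0848° = 0.000078 × 111000 × 0.9998 ≈ 8.65645 m.
Hypotenuse of the two orthogonal shifts: √(10.989² + 8.65645²) = 13.989 m.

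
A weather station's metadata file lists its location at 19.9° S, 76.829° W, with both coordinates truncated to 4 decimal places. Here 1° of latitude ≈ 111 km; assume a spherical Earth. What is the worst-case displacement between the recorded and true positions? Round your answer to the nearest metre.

Truncating at 4 decimal places can drop up to a full unit in the last place, so each coordinate may be off by as much as 0.0001°.
Latitude error → 0.0001 × 111000 = 11.1 m along the meridian.
East–west component at 19.9°: 0.0001° × 111000 × cos 19.9° ≈ 0.0001 × 104372 ≈ 10.4372 m.
The two errors are perpendicular, so the maximum displacement is √(11.1² + 10.4372²) ≈ 15.2363 m.

15 metres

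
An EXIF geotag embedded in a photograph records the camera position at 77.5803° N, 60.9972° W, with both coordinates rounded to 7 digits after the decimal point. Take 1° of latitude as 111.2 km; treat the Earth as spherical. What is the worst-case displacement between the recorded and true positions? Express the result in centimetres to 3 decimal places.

0.569 centimetres

Rounding to 7 decimal places leaves each coordinate within ±5e-08° of the true value.
N–S: 5e-08° × 111200 m/° = 0.00556 m.
East–west component at 77.5803°: 5e-08° × 111200 × cos 77.5803° ≈ 5e-08 × 23915.9 ≈ 0.0011958 m.
Combining orthogonally: (0.00556² + 0.0011958²)^½ ≈ 0.00568714 m.
That is 0.00568714 m = 0.56871 cm.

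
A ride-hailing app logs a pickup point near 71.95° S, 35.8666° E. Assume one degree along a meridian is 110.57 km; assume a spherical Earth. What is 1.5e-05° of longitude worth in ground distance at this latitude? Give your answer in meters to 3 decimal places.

1.5e-05° of longitude at 71.95° is 1.5e-05 × 110570 × cos 71.95° ≈ 1.5e-05 × 34259.8 = 0.513896 m.

0.514 meters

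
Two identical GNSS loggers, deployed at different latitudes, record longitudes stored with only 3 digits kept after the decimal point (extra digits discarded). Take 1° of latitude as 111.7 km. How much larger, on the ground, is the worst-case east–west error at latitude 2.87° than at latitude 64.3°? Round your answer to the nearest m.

63 m

Truncating at 3 decimal places can drop up to a full unit in the last place, so the longitude may be off by as much as 0.001°.
At 2.87°: 0.001° × 111700 × cos 2.87° = 0.001 × 111700 × 0.9987 ≈ 111.56 m.
Error at 64.3° = 0.001° × 111700 × cos 64.3° ≈ 111.7 × 0.4337 = 48.44 m.
Difference: 111.56 − 48.44 = 63.12 m.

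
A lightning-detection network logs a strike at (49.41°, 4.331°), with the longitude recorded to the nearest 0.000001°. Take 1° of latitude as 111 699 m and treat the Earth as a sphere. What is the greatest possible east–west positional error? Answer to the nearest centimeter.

4 centimeters

Rounding to 6 decimal places leaves the longitude within ±5e-07° of the true value.
One degree of longitude at 49.41° is 111699 × cos 49.41° ≈ 111699 × 0.6506 = 72676 m.
Maximum E–W displacement: 5e-07 × 72676 = 0.036338 m.
That is 0.036338 m = 3.6338 cm.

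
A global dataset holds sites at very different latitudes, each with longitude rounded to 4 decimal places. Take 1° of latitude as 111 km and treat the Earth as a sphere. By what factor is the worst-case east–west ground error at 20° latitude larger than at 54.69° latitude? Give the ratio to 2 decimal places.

1.63

Rounding to 4 decimal places leaves the longitude within ±5e-05° of the true value.
Error at 20° = 5e-05° × 111000 × cos 20° ≈ 5.55 × 0.9397 = 5.2153 m.
At 54.69°: 5e-05° × 111000 × cos 54.69° = 5e-05 × 111000 × 0.5780 ≈ 3.2079 m.
The ratio reduces to cos 20° / cos 54.69° = 0.9397/0.5780 ≈ 1.6258.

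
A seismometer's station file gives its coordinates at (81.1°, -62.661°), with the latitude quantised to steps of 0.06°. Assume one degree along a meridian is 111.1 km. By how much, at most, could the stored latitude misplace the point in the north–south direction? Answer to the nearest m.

3333 m

With a 0.06° grid the true value lies within half a step, ±0.06°/2 = ±0.03°, of the stored one.
So the N–S error is at most 0.03 × 111100 = 3333 m.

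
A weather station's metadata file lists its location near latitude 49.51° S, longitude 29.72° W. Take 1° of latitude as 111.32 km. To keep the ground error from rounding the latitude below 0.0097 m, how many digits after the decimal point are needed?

7 decimal places

One degree of latitude covers 111320 m.
With N decimal places the half-ulp bound is 0.5·10⁻ᴺ°, or 0.5·10⁻ᴺ × 111320 m on the ground.
Setting 55660 × 10⁻ᴺ ≤ 0.0097 gives 10ᴺ ≥ 5.738e+06, i.e. N ≥ 6.76.
So 7 decimal places suffice (0.00557 m); 6 would allow up to 0.0557 m.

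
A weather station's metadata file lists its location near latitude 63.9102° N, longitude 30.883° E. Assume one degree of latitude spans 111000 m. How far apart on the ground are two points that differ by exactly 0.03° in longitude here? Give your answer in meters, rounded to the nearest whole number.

1464 meters

One degree of longitude here spans 111000 × cos 63.9102° = 111000 × 0.4398 ≈ 48815.5 m; 0.03° of that is 1464.47 m.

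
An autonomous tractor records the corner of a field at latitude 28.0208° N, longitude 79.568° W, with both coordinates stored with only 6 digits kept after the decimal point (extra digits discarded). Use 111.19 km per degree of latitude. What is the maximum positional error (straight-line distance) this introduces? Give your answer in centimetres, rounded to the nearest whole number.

15 centimetres

Truncating at 6 decimal places can drop up to a full unit in the last place, so each coordinate may be off by as much as 1e-06°.
Latitude error → 1e-06 × 111190 = 0.11119 m along the meridian.
Longitude error → 1e-06 × 111190 × cos 28.0208° = 1e-06 × 111190 × 0.8828 ≈ 0.098156 m.
The two errors are perpendicular, so the maximum displacement is √(0.11119² + 0.098156²) ≈ 0.148317 m.
That is 0.148317 m = 14.832 cm.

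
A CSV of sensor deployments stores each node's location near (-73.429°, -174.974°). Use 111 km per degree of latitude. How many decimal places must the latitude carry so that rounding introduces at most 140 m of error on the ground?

3 decimal places

One degree of latitude covers 111000 m.
With N decimal places the half-ulp bound is 0.5·10⁻ᴺ°, or 0.5·10⁻ᴺ × 111000 m on the ground.
Setting 55500 × 10⁻ᴺ ≤ 140 gives 10ᴺ ≥ 396.4, i.e. N ≥ 2.60.
So 3 decimal places suffice (55.5 m); 2 would allow up to 555 m.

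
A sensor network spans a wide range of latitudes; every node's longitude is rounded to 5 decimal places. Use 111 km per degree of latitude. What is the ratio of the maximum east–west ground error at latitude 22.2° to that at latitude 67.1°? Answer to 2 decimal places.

2.38

Rounding to 5 decimal places leaves the longitude within ±5e-06° of the true value.
Error at 22.2° = 5e-06° × 111000 × cos 22.2° ≈ 0.555 × 0.9259 = 0.51386 m.
Error at 67.1° = 5e-06° × 111000 × cos 67.1° ≈ 0.555 × 0.3891 = 0.21596 m.
Ratio: 0.51386 / 0.21596 = cos 22.2° / cos 67.1° ≈ 2.3794.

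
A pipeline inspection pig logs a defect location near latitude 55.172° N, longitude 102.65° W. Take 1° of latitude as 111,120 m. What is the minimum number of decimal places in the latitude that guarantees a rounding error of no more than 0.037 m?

7

One degree of latitude covers 111120 m.
With N decimal places the half-ulp bound is 0.5·10⁻ᴺ°, or 0.5·10⁻ᴺ × 111120 m on the ground.
Setting 55560 × 10⁻ᴺ ≤ 0.037 gives 10ᴺ ≥ 1.502e+06, i.e. N ≥ 6.18.
At 6 places the error can reach 0.0556 m, but 7 places keeps it to 0.00556 m.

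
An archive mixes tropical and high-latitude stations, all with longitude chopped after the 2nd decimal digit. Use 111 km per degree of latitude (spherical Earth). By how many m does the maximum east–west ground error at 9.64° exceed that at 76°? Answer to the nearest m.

Truncating at 2 decimal places can drop up to a full unit in the last place, so the longitude may be off by as much as 0.01°.
At 9.64°: 0.01° × 111000 × cos 9.64° = 0.01 × 111000 × 0.9859 ≈ 1094.3 m.
Error at 76° = 0.01° × 111000 × cos 76° ≈ 1110 × 0.2419 = 268.53 m.
Difference: 1094.3 − 268.53 = 825.79 m.

826 m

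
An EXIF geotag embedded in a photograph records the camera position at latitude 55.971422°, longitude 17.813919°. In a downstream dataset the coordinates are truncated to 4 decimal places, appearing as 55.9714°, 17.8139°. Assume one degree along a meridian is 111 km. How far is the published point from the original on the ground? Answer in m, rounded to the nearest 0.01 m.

The latitude changed by +0.000022° and the longitude by +0.000019°.
N–S: 0.000022° × 111000 m/° = 2.442 m.
E–W at 55.9714°: 0.000019° × 111000 × cos 55.9714° = 0.000019 × 111000 × 0.5596 ≈ 1.18021 m.
Combined displacement = (2.442² + 1.18021²)^½ ≈ 2.71224 m.

2.71 m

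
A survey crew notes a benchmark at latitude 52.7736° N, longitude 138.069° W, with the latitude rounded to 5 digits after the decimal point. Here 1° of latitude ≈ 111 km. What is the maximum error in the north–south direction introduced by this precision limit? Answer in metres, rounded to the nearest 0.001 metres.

Rounding to 5 decimal places leaves the latitude within ±5e-06° of the true value.
So the N–S error is at most 5e-06 × 111000 = 0.555 m.

0.555 metres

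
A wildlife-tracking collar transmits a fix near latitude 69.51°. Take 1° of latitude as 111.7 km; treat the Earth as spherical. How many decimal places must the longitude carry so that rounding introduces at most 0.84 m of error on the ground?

5

At 69.51° one degree of longitude covers 111700 × cos 69.51° ≈ 111700 × 0.3500 ≈ 39099.9 m.
Rounding to N decimal places gives at most 0.5 × 10⁻ᴺ degrees of error, i.e. 0.5 × 10⁻ᴺ × 39099.9 m.
Setting 19550 × 10⁻ᴺ ≤ 0.84 gives 10ᴺ ≥ 2.327e+04, i.e. N ≥ 4.37.
So 5 decimal places suffice (0.195 m); 4 would allow up to 1.95 m.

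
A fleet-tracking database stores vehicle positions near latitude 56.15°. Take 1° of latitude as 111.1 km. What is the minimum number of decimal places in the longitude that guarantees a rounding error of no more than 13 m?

4

At 56.15° one degree of longitude covers 111100 × cos 56.15° ≈ 111100 × 0.5570 ≈ 61885 m.
With N decimal places the half-ulp bound is 0.5·10⁻ᴺ°, or 0.5·10⁻ᴺ × 61885 m on the ground.
Setting 30942.5 × 10⁻ᴺ ≤ 13 gives 10ᴺ ≥ 2380, i.e. N ≥ 3.38.
At 3 places the error can reach 30.9 m, but 4 places keeps it to 3.09 m.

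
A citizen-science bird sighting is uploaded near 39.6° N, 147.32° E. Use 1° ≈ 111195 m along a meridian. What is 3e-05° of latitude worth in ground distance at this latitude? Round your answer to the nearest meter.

3e-05° × 111195 m/° = 3.33585 m.

3 meters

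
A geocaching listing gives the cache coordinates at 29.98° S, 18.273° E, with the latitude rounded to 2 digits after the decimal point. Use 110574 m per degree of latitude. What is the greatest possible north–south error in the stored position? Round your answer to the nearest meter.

553 meters

Rounding to 2 decimal places leaves the latitude within ±0.005° of the true value.
So the N–S error is at most 0.005 × 110574 = 552.87 m.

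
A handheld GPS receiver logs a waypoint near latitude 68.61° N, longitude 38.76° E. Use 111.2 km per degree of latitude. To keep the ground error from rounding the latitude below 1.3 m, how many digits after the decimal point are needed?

One degree of latitude covers 111200 m.
N decimal places → at most half a unit in the last place, 0.5 × 10⁻ᴺ° = 111200/2 × 10⁻ᴺ m.
Setting 55600 × 10⁻ᴺ ≤ 1.3 gives 10ᴺ ≥ 4.277e+04, i.e. N ≥ 4.63.
So 5 decimal places suffice (0.556 m); 4 would allow up to 5.56 m.

5 decimal places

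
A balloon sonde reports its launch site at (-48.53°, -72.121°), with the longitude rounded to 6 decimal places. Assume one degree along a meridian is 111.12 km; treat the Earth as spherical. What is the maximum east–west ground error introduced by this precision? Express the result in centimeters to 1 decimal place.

3.7 centimeters

Rounding to 6 decimal places leaves the longitude within ±5e-07° of the true value.
At latitude 48.53° a degree of longitude spans 111120 m × cos 48.53° = 111120 × 0.6622 ≈ 73586.8 m.
East–west error: 5e-07° × 73586.8 m/° ≈ 0.0367934 m.
That is 0.0367934 m = 3.6793 cm.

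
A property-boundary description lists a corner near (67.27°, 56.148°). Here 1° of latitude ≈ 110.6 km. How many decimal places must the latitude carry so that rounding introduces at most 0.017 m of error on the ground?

7

One degree of latitude covers 110600 m.
With N decimal places the half-ulp bound is 0.5·10⁻ᴺ°, or 0.5·10⁻ᴺ × 110600 m on the ground.
Need 0.5 × 110600 × 10⁻ᴺ ≤ 0.017 → 10⁻ᴺ ≤ 3.074e-07, so N ≥ 6.51.
At 6 places the error can reach 0.0553 m, but 7 places keeps it to 0.00553 m.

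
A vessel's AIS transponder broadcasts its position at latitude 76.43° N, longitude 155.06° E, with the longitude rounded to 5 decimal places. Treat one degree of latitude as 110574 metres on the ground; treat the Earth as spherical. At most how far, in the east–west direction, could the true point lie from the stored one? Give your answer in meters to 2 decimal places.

0.13 meters

Rounding to 5 decimal places leaves the longitude within ±5e-06° of the true value.
Parallels shrink by cos φ, so at 76.43° a degree of longitude is 110574 × 0.2346 ≈ 25944.3 m.
Maximum E–W displacement: 5e-06 × 25944.3 = 0.129722 m.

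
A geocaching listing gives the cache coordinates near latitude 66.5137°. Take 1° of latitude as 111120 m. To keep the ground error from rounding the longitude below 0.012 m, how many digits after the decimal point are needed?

At 66.5137° one degree of longitude covers 111120 × cos 66.5137° ≈ 111120 × 0.3985 ≈ 44284.6 m.
Rounding to N decimal places gives at most 0.5 × 10⁻ᴺ degrees of error, i.e. 0.5 × 10⁻ᴺ × 44284.6 m.
Need 0.5 × 44284.6 × 10⁻ᴺ ≤ 0.012 → 10⁻ᴺ ≤ 5.419e-07, so N ≥ 6.27.
N = 6 would give 0.0221 m (too coarse); N = 7 gives 0.00221 m ≤ 0.012 m.

7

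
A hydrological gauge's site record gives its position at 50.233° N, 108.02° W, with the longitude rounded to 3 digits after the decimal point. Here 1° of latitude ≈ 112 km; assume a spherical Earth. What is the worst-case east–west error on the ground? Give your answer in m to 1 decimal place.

Rounding to 3 decimal places leaves the longitude within ±0.0005° of the true value.
At latitude 50.233° a degree of longitude spans 112000 m × cos 50.233° = 112000 × 0.6397 ≈ 71642.7 m.
East–west error: 0.0005° × 71642.7 m/° ≈ 35.8214 m.

35.8 m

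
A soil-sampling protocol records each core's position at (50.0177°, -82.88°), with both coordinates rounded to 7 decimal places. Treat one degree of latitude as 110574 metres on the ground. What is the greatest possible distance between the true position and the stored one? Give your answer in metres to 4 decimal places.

0.0066 metres

Rounding to 7 decimal places leaves each coordinate within ±5e-08° of the true value.
North–south component: 5e-08° × 110574 = 0.0055287 m.
E–W at 50.0177°: 5e-08° × 110574 × cos 50.0177° = 5e-08 × 110574 × 0.6426 ≈ 0.00355247 m.
Worst case both components are at the extreme and orthogonal: √(0.0055287² + 0.00355247²) ≈ 0.00657165 m.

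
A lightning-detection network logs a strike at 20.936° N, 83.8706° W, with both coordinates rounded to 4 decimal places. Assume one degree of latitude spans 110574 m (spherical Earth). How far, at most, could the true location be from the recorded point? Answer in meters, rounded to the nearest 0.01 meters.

7.57 meters

Rounding to 4 decimal places leaves each coordinate within ±5e-05° of the true value.
North–south component: 5e-05° × 110574 = 5.5287 m.
E–W at 20.936°: 5e-05° × 110574 × cos 20.936° = 5e-05 × 110574 × 0.9340 ≈ 5.1637 m.
Combining orthogonally: (5.5287² + 5.1637²)^½ ≈ 7.56507 m.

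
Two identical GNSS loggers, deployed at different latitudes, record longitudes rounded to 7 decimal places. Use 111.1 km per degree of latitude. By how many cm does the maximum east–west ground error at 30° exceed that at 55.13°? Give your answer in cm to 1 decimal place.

Rounding to 7 decimal places leaves the longitude within ±5e-08° of the true value.
Error at 30° = 5e-08° × 111100 × cos 30° ≈ 0.005555 × 0.8660 = 0.0048108 m.
Error at 55.13° = 5e-08° × 111100 × cos 55.13° ≈ 0.005555 × 0.5717 = 0.0031759 m.
Difference: 0.0048108 − 0.0031759 = 0.0016349 m.
That is 0.00163489 m = 0.16349 cm.

0.2 cm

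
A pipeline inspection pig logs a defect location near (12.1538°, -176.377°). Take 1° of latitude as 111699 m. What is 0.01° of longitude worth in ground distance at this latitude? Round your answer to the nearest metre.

0.01° of longitude at 12.1538° is 0.01 × 111699 × cos 12.1538° ≈ 0.01 × 109195 = 1091.95 m.

1092 metres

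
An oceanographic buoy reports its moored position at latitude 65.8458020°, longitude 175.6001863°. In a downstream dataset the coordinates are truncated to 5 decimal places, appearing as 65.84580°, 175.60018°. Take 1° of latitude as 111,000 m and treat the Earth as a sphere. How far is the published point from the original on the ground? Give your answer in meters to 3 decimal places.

0.362 meters

The latitude changed by +0.0000020° and the longitude by +0.0000063°.
North–south shift: 0.0000020 × 111000 = 0.222 m.
E–W at 65.8458°: 0.0000063° × 111000 × cos 65.8458° = 0.0000063 × 111000 × 0.4092 ≈ 0.286149 m.
Distance: √(0.222² + 0.286149²) ≈ 0.362168 m.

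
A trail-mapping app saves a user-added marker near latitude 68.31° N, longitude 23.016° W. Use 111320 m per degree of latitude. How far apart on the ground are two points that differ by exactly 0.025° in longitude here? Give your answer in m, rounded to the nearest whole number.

1029 m

One degree of longitude here spans 111320 × cos 68.31° = 111320 × 0.3696 ≈ 41142.2 m; 0.025° of that is 1028.55 m.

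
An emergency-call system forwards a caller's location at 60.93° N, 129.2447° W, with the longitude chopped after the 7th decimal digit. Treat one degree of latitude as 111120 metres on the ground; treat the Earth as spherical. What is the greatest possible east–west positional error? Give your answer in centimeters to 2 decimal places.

Truncating at 7 decimal places can drop up to a full unit in the last place, so the longitude may be off by as much as 1e-07°.
One degree of longitude at 60.93° is 111120 × cos 60.93° ≈ 111120 × 0.4859 = 53990.7 m.
So at most 1e-07° × 53990.7 ≈ 0.00539907 m east–west.
That is 0.00539907 m = 0.53991 cm.

0.54 centimeters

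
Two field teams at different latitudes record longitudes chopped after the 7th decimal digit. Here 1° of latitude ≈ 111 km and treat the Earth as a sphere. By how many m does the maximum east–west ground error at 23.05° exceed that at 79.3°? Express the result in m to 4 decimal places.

0.0082 m

Truncating at 7 decimal places can drop up to a full unit in the last place, so the longitude may be off by as much as 1e-07°.
Error at 23.05° = 1e-07° × 111000 × cos 23.05° ≈ 0.0111 × 0.9202 = 0.010214 m.
Error at 79.3° = 1e-07° × 111000 × cos 79.3° ≈ 0.0111 × 0.1857 = 0.0020609 m.
So the lower-latitude error exceeds the higher by 0.010214 − 0.0020609 = 0.0081529 m.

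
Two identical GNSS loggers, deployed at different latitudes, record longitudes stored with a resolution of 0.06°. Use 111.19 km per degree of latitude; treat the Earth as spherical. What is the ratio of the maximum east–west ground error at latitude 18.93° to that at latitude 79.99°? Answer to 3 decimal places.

5.442

With a 0.06° grid the true value lies within half a step, ±0.06°/2 = ±0.03°, of the stored one.
At 18.93°: 0.03° × 111190 × cos 18.93° = 0.03 × 111190 × 0.9459 ≈ 3155.3 m.
Error at 79.99° = 0.03° × 111190 × cos 79.99° ≈ 3335.7 × 0.1738 = 579.81 m.
The ratio reduces to cos 18.93° / cos 79.99° = 0.9459/0.1738 ≈ 5.4419.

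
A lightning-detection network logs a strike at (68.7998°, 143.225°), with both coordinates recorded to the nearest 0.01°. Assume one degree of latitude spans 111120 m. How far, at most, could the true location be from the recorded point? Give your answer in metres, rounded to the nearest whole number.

591 metres

Rounding to 2 decimal places leaves each coordinate within ±0.005° of the true value.
N–S: 0.005° × 111120 m/° = 555.6 m.
East–west component at 68.7998°: 0.005° × 111120 × cos 68.7998° ≈ 0.005 × 40184.1 ≈ 200.92 m.
Worst case both components are at the extreme and orthogonal: √(555.6² + 200.92²) ≈ 590.813 m.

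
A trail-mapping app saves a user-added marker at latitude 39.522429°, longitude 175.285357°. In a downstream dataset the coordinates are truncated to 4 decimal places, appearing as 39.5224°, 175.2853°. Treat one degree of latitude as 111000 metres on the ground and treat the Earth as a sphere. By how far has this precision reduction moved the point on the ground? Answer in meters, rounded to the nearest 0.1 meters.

5.8 meters

Δlat = 39.522429 − 39.5224 = +0.000029°; Δlon = 175.285357 − 175.2853 = +0.000057°.
N–S: 0.000029° × 111000 m/° = 3.219 m.
East–west at this latitude: 0.000057° × 111000 × cos 39.5224° ≈ 0.000057 × 85622.7 = 4.88049 m.
Distance: √(3.219² + 4.88049²) ≈ 5.84647 m.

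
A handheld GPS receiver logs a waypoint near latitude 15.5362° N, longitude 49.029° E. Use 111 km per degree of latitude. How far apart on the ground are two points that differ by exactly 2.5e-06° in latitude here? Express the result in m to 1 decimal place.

0.3 m

2.5e-06° × 111000 m/° = 0.2775 m.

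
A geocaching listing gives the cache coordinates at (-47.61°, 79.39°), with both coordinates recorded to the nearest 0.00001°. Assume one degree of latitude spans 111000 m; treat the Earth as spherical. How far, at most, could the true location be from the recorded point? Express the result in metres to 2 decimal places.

Rounding to 5 decimal places leaves each coordinate within ±5e-06° of the true value.
N–S: 5e-06° × 111000 m/° = 0.555 m.
East–west component at 47.61°: 5e-06° × 111000 × cos 47.61° ≈ 5e-06 × 74833.3 ≈ 0.374166 m.
Combining orthogonally: (0.555² + 0.374166²)^½ ≈ 0.669347 m.

0.67 metres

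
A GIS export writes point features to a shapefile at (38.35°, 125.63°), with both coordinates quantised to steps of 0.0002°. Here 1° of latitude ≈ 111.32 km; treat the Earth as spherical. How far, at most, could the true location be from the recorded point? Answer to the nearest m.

With a 0.0002° grid the true value lies within half a step, ±0.0002°/2 = ±0.0001°, of the stored one.
N–S: 0.0001° × 111320 m/° = 11.132 m.
East–west component at 38.35°: 0.0001° × 111320 × cos 38.35° ≈ 0.0001 × 87301.1 ≈ 8.73011 m.
The two errors are perpendicular, so the maximum displacement is √(11.132² + 8.73011²) ≈ 14.1469 m.

14 m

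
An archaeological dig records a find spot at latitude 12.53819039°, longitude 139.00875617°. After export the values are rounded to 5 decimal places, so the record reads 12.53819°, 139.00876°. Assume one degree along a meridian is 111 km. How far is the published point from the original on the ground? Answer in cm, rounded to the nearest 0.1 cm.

The latitude changed by +0.00000039° and the longitude by -0.00000383°.
North–south shift: 0.00000039 × 111000 = 0.04329 m.
East–west at this latitude: -0.00000383° × 111000 × cos 12.5382° ≈ -0.00000383 × 108353 = -0.414991 m.
Distance: √(0.04329² + 0.414991²) ≈ 0.417243 m.
That is 0.417243 m = 41.724 cm.

41.7 cm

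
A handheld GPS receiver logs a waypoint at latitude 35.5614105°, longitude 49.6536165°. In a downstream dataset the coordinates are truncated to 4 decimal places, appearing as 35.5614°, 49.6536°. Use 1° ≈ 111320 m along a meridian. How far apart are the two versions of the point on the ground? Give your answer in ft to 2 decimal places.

6.22 ft

The latitude changed by +0.0000105° and the longitude by +0.0000165°.
North–south shift: 0.0000105 × 111320 = 1.16886 m.
E–W at 35.5614°: 0.0000165° × 111320 × cos 35.5614° = 0.0000165 × 111320 × 0.8135 ≈ 1.49421 m.
Distance: √(1.16886² + 1.49421²) ≈ 1.89707 m.
In feet: 1.89707 m ÷ 0.3048 ≈ 6.224 ft.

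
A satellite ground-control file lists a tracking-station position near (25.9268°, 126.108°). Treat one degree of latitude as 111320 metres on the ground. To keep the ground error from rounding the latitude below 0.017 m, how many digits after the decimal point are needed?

7

One degree of latitude covers 111320 m.
Rounding to N decimal places gives at most 0.5 × 10⁻ᴺ degrees of error, i.e. 0.5 × 10⁻ᴺ × 111320 m.
Need 0.5 × 111320 × 10⁻ᴺ ≤ 0.017 → 10⁻ᴺ ≤ 3.054e-07, so N ≥ 6.52.
So 7 decimal places suffice (0.00557 m); 6 would allow up to 0.0557 m.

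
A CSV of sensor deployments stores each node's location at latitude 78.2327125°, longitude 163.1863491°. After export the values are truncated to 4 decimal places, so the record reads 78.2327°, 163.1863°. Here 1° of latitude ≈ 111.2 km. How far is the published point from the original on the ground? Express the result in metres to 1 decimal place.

The latitude changed by +0.0000125° and the longitude by +0.0000491°.
N–S: 0.0000125° × 111200 m/° = 1.39 m.
East–west at this latitude: 0.0000491° × 111200 × cos 78.2327° ≈ 0.0000491 × 22677.8 = 1.11348 m.
Combined displacement = (1.39² + 1.11348²)^½ ≈ 1.78099 m.

1.8 metres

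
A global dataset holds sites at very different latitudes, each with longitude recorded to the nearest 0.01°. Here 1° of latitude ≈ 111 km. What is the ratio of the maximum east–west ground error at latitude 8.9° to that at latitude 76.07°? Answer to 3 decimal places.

Rounding to 2 decimal places leaves the longitude within ±0.005° of the true value.
Error at 8.9° = 0.005° × 111000 × cos 8.9° ≈ 555 × 0.9880 = 548.32 m.
Error at 76.07° = 0.005° × 111000 × cos 76.07° ≈ 555 × 0.2407 = 133.61 m.
Ratio: 548.32 / 133.61 = cos 8.9° / cos 76.07° ≈ 4.1039.

4.104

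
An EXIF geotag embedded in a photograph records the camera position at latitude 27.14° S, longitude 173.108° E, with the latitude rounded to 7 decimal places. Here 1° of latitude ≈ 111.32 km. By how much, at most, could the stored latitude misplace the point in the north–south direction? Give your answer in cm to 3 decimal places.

0.557 cm

Rounding to 7 decimal places leaves the latitude within ±5e-08° of the true value.
So the N–S error is at most 5e-08 × 111320 = 0.005566 m.
That is 0.005566 m = 0.5566 cm.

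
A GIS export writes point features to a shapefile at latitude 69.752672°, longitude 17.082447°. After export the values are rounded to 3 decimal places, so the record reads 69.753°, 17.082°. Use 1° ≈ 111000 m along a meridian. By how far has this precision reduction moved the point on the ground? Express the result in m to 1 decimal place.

40.3 m

The latitude changed by -0.000328° and the longitude by +0.000447°.
North–south shift: -0.000328 × 111000 = -36.408 m.
East–west at this latitude: 0.000447° × 111000 × cos 69.753° ≈ 0.000447 × 38413.5 = 17.1709 m.
Hypotenuse of the two orthogonal shifts: √(36.408² + 17.1709²) = 40.254 m.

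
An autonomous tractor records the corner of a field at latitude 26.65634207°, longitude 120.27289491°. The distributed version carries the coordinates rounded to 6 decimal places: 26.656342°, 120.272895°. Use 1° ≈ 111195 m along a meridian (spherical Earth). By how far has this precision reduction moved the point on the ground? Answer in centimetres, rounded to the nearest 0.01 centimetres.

1.19 centimetres

The latitude changed by +0.00000007° and the longitude by -0.00000009°.
N–S: 0.00000007° × 111195 m/° = 0.00778365 m.
East–west at this latitude: -0.00000009° × 111195 × cos 26.6563° ≈ -0.00000009 × 99376.5 = -0.00894388 m.
Distance: √(0.00778365² + 0.00894388²) ≈ 0.0118566 m.
That is 0.0118566 m = 1.1857 cm.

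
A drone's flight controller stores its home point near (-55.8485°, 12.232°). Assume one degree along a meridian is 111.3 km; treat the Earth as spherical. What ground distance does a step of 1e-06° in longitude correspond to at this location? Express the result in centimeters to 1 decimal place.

One degree of longitude here spans 111300 × cos 55.8485° = 111300 × 0.5614 ≈ 62481.9 m; 1e-06° of that is 0.0624819 m.
That is 0.0624819 m = 6.2482 cm.

6.2 centimeters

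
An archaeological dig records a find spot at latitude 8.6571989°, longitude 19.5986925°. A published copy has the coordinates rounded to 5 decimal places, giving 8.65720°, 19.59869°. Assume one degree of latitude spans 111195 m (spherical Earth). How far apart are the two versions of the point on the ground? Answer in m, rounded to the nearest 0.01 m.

Δlat = 8.6571989 − 8.65720 = -0.0000011°; Δlon = 19.5986925 − 19.59869 = +0.0000025°.
North–south shift: -0.0000011 × 111195 = -0.122315 m.
East–west at this latitude: 0.0000025° × 111195 × cos 8.6572° ≈ 0.0000025 × 109928 = 0.27482 m.
Distance: √(0.122315² + 0.27482²) ≈ 0.300811 m.

0.30 m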